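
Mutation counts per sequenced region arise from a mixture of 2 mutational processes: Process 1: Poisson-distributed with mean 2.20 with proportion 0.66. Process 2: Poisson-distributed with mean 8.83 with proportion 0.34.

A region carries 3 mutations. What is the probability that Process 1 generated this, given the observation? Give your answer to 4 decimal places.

Posterior ∝ prior × likelihood, so P(k | x) ∝ π_k f_k(x); normalise over all components.
Component likelihoods at x = 3 mutations:
  f_1 = e^(−2.20)·2.20^3/3! = 0.196639
  f_2 = e^(−8.83)·8.83^3/3! = 0.0167846
Unnormalised posteriors:
  π_1·f_1 = 0.66 × 0.196639 = 0.129782
  π_2·f_2 = 0.34 × 0.0167846 = 0.00570676
Marginal: 0.129782 + 0.00570676 = 0.135488
Responsibility of Process 1: 0.129782 / 0.135488 ≈ 0.9579

0.9579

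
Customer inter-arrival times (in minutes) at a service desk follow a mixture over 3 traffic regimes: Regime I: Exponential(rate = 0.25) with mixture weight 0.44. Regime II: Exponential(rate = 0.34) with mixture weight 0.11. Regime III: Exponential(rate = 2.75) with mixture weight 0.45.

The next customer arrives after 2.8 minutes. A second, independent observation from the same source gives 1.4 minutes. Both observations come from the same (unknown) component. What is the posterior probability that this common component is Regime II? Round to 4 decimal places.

0.2400

By Bayes' theorem, P(k | x) = π_k f_k(x) / Σ_j π_j f_j(x).
Since both observations come from the same component, the likelihood for component k is f_k(x₁)·f_k(x₂).
  L_I = [0.25·e^(−0.25·2.8) = 0.25·e^(−0.7000) = 0.124146] × [0.176172] = 0.0218711
  L_II = [0.34·e^(−0.34·2.8) = 0.34·e^(−0.9520) = 0.131229] × [0.21123] = 0.0277195
  L_III = [2.75·e^(−2.75·2.8) = 2.75·e^(−7.7000) = 0.00124527] × [0.0585193] = 7.28726e-05
Unnormalised posteriors:
  π_I·L_I = 0.44 × 0.0218711 = 0.00962329
  π_II·L_II = 0.11 × 0.0277195 = 0.00304914
  π_III·L_III = 0.45 × 7.28726e-05 = 3.27927e-05
Denominator: 0.00962329 + 0.00304914 + 3.27927e-05 = 0.0127052
P(Regime II | data) ≈ 0.2400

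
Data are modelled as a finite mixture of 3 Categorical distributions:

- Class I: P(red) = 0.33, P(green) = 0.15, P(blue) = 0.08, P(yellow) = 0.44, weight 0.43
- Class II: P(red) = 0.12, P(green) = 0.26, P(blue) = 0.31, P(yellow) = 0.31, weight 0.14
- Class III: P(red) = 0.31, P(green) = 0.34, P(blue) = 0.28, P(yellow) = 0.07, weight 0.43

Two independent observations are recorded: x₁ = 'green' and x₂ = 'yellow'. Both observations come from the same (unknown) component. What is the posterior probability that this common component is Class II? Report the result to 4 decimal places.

Posterior ∝ prior × likelihood, so P(k | x) ∝ π_k f_k(x); normalise over all components.
Since both observations come from the same component, the likelihood for component k is f_k(x₁)·f_k(x₂).
  L_I = [0.15] × [0.44] = 0.066
  L_II = [0.26] × [0.31] = 0.0806
  L_III = [0.34] × [0.07] = 0.0238
Multiply by the mixture weights:
  π_I·L_I = 0.43 × 0.066 = 0.02838
  π_II·L_II = 0.14 × 0.0806 = 0.011284
  π_III·L_III = 0.43 × 0.0238 = 0.010234
Denominator: 0.02838 + 0.011284 + 0.010234 = 0.049898
P(Class II | x₁, x₂) = 0.011284 / 0.049898 ≈ 0.2261

0.2261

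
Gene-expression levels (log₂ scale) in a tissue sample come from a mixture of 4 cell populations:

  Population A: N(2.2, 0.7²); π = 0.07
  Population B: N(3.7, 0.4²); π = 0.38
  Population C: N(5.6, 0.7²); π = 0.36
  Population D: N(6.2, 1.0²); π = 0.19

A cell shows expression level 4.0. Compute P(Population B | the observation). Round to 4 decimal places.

0.9248

By Bayes' theorem, P(k | x) = w_k f_k(x) / Σ_j w_j f_j(x).
Component likelihoods at x = 4.0:
  p_A = 0.0208921
  p_B = 0.752844
  p_C = 0.0418147
  p_D = 0.0354746
Weight by the priors:
  w_A·p_A = 0.07 × 0.0208921 = 0.00146244
  w_B·p_B = 0.38 × 0.752844 = 0.286081
  w_C·p_C = 0.36 × 0.0418147 = 0.0150533
  w_D·p_D = 0.19 × 0.0354746 = 0.00674017
Normaliser: 0.00146244 + 0.286081 + 0.0150533 + 0.00674017 = 0.309336
P(Population B | x) = 0.286081 / 0.309336 ≈ 0.9248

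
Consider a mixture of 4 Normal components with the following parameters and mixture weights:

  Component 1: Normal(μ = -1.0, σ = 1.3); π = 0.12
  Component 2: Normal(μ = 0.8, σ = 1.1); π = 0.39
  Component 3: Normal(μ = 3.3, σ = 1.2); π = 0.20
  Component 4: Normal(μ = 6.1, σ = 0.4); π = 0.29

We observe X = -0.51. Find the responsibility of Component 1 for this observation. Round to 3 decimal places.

By Bayes' theorem, P(k | x) = π_k f_k(x) / Σ_j π_j f_j(x).
Component likelihoods at x = -0.51:
  f_1 = (1/(1.3·√(2π)))·exp(−(-0.51−-1.0)²/(2·1.3²)) = 0.306879·exp(-0.07104) = 0.285836
  f_2 = (1/(1.1·√(2π)))·exp(−(-0.51−0.8)²/(2·1.1²)) = 0.362675·exp(-0.70913) = 0.178462
  f_3 = (1/(1.2·√(2π)))·exp(−(-0.51−3.3)²/(2·1.2²)) = 0.332452·exp(-5.04031) = 0.00215154
  f_4 = (1/(0.4·√(2π)))·exp(−(-0.51−6.1)²/(2·0.4²)) = 0.997356·exp(-136.53781) = 5.0261e-60
Prior × likelihood for each component:
  π_1·f_1 = 0.12 × 0.285836 = 0.0343003
  π_2·f_2 = 0.39 × 0.178462 = 0.0696001
  π_3·f_3 = 0.20 × 0.00215154 = 0.000430307
  π_4·f_4 = 0.29 × 5.0261e-60 = 1.45757e-60
Marginal: 0.0343003 + 0.0696001 + 0.000430307 + 1.45757e-60 = 0.104331
P(Component 1 | -0.51) = 0.0343003 / 0.104331 ≈ 0.329

0.329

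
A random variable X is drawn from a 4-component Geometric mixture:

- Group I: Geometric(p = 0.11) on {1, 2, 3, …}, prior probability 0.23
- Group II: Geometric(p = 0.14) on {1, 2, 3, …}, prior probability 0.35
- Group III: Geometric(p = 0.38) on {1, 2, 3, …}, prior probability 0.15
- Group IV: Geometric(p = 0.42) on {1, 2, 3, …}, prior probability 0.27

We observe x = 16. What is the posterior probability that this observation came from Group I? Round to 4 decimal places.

P(component k | x) = P(Z=k)·f_k(x) / marginal(x), where marginal(x) = Σ_j P(Z=j)·f_j(x).
Evaluate each component's likelihood at the observed value:
  p_I = 0.0191533
  p_II = 0.0145749
  p_III = 0.000292186
  p_IV = 0.00011876
Multiply by the mixture weights:
  P(Z=I)·p_I = 0.23 × 0.0191533 = 0.00440525
  P(Z=II)·p_II = 0.35 × 0.0145749 = 0.00510121
  P(Z=III)·p_III = 0.15 × 0.000292186 = 4.38279e-05
  P(Z=IV)·p_IV = 0.27 × 0.00011876 = 3.20651e-05
Normaliser: 0.00440525 + 0.00510121 + 4.38279e-05 + 3.20651e-05 = 0.00958235
So the posterior for Group I is 0.00440525 / 0.00958235 ≈ 0.4597.

0.4597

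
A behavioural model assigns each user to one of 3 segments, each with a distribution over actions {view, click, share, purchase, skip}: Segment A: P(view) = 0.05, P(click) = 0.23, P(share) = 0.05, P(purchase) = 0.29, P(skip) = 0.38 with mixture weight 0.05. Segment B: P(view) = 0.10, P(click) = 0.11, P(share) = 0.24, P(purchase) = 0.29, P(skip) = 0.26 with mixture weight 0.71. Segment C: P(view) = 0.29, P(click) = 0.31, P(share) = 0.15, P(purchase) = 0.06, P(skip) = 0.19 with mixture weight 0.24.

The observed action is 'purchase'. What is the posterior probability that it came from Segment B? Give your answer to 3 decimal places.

0.877

Posterior ∝ prior × likelihood, so P(k | x) ∝ π_k f_k(x); normalise over all components.
Component likelihoods at x = 'purchase':
  f_A = 0.29
  f_B = 0.29
  f_C = 0.06
Prior × likelihood for each component:
  π_A·f_A = 0.05 × 0.29 = 0.0145
  π_B·f_B = 0.71 × 0.29 = 0.2059
  π_C·f_C = 0.24 × 0.06 = 0.0144
Evidence: 0.0145 + 0.2059 + 0.0144 = 0.2348
P(Segment B | the observation) ≈ 0.877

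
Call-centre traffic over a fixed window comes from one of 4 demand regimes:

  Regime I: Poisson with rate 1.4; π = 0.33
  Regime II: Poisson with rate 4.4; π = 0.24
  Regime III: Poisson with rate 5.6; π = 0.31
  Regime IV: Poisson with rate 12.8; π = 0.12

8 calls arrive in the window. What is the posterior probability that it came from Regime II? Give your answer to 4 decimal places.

0.2349

Apply Bayes' rule: the posterior for each component is proportional to its prior times its likelihood at x.
Component likelihoods at x = 8 calls:
  f_I = 9.02592e-05
  f_II = 0.0427765
  f_III = 0.0887022
  f_IV = 0.0493389
Prior × likelihood for each component:
  P(Z=I)·f_I = 0.33 × 9.02592e-05 = 2.97855e-05
  P(Z=II)·f_II = 0.24 × 0.0427765 = 0.0102664
  P(Z=III)·f_III = 0.31 × 0.0887022 = 0.0274977
  P(Z=IV)·f_IV = 0.12 × 0.0493389 = 0.00592067
Marginal: 2.97855e-05 + 0.0102664 + 0.0274977 + 0.00592067 = 0.0437145
Responsibility of Regime II: 0.0102664 / 0.0437145 ≈ 0.2349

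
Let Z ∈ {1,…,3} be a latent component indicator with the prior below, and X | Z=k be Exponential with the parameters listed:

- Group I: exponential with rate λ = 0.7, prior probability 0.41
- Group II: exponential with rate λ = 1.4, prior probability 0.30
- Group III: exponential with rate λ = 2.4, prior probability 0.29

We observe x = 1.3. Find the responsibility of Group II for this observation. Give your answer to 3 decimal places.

0.318

By Bayes' theorem, P(k | x) = π_k f_k(x) / Σ_j π_j f_j(x).
Component likelihoods at x = 1.3:
  f_I = 0.281767
  f_II = 0.226836
  f_III = 0.105977
Multiply by the mixture weights:
  π_I·f_I = 0.41 × 0.281767 = 0.115524
  π_II·f_II = 0.30 × 0.226836 = 0.0680508
  π_III·f_III = 0.29 × 0.105977 = 0.0307334
Evidence: 0.115524 + 0.0680508 + 0.0307334 = 0.214309
P(Group II | x) ≈ 0.318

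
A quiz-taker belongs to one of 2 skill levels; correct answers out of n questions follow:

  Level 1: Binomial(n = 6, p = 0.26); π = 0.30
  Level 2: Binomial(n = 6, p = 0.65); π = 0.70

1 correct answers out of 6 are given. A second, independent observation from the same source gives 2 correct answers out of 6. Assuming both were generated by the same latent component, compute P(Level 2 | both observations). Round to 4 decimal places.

Posterior ∝ prior × likelihood, so P(k | x) ∝ π_k f_k(x); normalise over all components.
Since both observations come from the same component, the likelihood for component k is f_k(x₁)·f_k(x₂).
  L_1 = [C(6,1)·0.26^1·0.74^5 = 6·0.26·0.221901 = 0.346165] × [0.304064] = 0.105256
  L_2 = [C(6,1)·0.65^1·0.35^5 = 6·0.65·0.00525219 = 0.0204835] × [0.0951021] = 0.00194803
Unnormalised posteriors:
  π_1·L_1 = 0.30 × 0.105256 = 0.0315769
  π_2·L_2 = 0.70 × 0.00194803 = 0.00136362
Denominator: 0.0315769 + 0.00136362 = 0.0329405
P(Level 2 | x) ≈ 0.0414

0.0414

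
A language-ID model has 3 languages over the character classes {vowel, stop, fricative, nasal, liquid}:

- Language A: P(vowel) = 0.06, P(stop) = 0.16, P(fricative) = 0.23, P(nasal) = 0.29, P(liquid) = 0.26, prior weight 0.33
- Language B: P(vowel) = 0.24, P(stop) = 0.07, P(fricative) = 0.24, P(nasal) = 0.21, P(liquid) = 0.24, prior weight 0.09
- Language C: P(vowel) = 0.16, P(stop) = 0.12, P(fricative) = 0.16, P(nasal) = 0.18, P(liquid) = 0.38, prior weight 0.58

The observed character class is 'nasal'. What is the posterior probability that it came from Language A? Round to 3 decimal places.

0.437

The responsibility of component k is P(Z=k) f_k(x) divided by Σ_j P(Z=j) f_j(x).
Component likelihoods at x = 'nasal':
  p_A = P(nasal | comp) = 0.29
  p_B = P(nasal | comp) = 0.21
  p_C = P(nasal | comp) = 0.18
Unnormalised posteriors:
  P(Z=A)·p_A = 0.33 × 0.29 = 0.0957
  P(Z=B)·p_B = 0.09 × 0.21 = 0.0189
  P(Z=C)·p_C = 0.58 × 0.18 = 0.1044
Evidence: 0.0957 + 0.0189 + 0.1044 = 0.219
P(Language A | data) = 0.0957 / 0.219 ≈ 0.437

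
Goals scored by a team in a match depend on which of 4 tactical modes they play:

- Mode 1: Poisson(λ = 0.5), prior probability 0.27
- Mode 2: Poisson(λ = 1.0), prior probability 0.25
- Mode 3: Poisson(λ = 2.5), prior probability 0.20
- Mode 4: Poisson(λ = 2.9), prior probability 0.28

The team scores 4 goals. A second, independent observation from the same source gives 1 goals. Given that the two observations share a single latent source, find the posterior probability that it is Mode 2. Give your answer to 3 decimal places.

0.099

By Bayes' theorem, P(k | x) = π_k f_k(x) / Σ_j π_j f_j(x).
Since both observations come from the same component, the likelihood for component k is f_k(x₁)·f_k(x₂).
  f_1 = [0.00157951] × [0.303265] = 0.00047901
  f_2 = [0.0153283] × [0.367879] = 0.00563897
  f_3 = [0.133602] × [0.205212] = 0.0274168
  f_4 = [0.162154] × [0.159567] = 0.0258744
Prior × likelihood for each component:
  π_1·f_1 = 0.27 × 0.00047901 = 0.000129333
  π_2·f_2 = 0.25 × 0.00563897 = 0.00140974
  π_3·f_3 = 0.20 × 0.0274168 = 0.00548336
  π_4·f_4 = 0.28 × 0.0258744 = 0.00724484
Normaliser: 0.000129333 + 0.00140974 + 0.00548336 + 0.00724484 = 0.0142673
P(Mode 2 | x₁, x₂) ≈ 0.099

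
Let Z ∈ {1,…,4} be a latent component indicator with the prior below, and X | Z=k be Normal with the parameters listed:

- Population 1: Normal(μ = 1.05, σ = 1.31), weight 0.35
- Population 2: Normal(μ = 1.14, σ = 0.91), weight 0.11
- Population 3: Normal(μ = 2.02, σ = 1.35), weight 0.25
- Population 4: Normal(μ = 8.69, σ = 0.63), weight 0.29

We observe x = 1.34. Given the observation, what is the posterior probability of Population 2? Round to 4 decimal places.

0.2178

The responsibility of component k is w_k f_k(x) divided by Σ_j w_j f_j(x).
Component likelihoods at x = 1.34:
  p_1 = 0.297165
  p_2 = 0.427937
  p_3 = 0.260305
  p_4 = 1.75961e-30
Prior × likelihood for each component:
  w_1·p_1 = 0.35 × 0.297165 = 0.104008
  w_2·p_2 = 0.11 × 0.427937 = 0.0470731
  w_3·p_3 = 0.25 × 0.260305 = 0.0650762
  w_4·p_4 = 0.29 × 1.75961e-30 = 5.10288e-31
Denominator: 0.104008 + 0.0470731 + 0.0650762 + 5.10288e-31 = 0.216157
P(Population 2 | x) ≈ 0.2178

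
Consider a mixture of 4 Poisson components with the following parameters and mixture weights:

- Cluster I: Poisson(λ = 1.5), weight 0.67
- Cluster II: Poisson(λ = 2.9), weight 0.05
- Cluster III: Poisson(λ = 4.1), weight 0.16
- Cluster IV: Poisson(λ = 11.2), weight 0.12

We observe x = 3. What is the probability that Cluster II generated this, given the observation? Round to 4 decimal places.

0.0887

The responsibility of component k is w_k f_k(x) divided by Σ_j w_j f_j(x).
Evaluate each component's likelihood at the observed value:
  L_I = e^(−1.5)·1.5^3/3! = 0.125511
  L_II = e^(−2.9)·2.9^3/3! = 0.22366
  L_III = e^(−4.1)·4.1^3/3! = 0.190368
  L_IV = e^(−11.2)·11.2^3/3! = 0.00320188
Prior × likelihood for each component:
  w_I·L_I = 0.67 × 0.125511 = 0.0840922
  w_II·L_II = 0.05 × 0.22366 = 0.011183
  w_III·L_III = 0.16 × 0.190368 = 0.0304588
  w_IV·L_IV = 0.12 × 0.00320188 = 0.000384225
Normaliser: 0.0840922 + 0.011183 + 0.0304588 + 0.000384225 = 0.126118
P(Cluster II | x) ≈ 0.0887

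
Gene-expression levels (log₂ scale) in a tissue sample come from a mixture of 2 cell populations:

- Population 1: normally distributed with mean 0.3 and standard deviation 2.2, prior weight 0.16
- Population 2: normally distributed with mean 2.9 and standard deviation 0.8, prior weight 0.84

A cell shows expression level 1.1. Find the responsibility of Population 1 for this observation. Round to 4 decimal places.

0.4490

The responsibility of component k is π_k f_k(x) divided by Σ_j π_j f_j(x).
Evaluate each component's likelihood at the observed value:
  p_1 = 0.169736
  p_2 = 0.0396746
Unnormalised posteriors:
  π_1·p_1 = 0.16 × 0.169736 = 0.0271577
  π_2·p_2 = 0.84 × 0.0396746 = 0.0333266
Normaliser: 0.0271577 + 0.0333266 = 0.0604844
P(Population 1 | x) ≈ 0.4490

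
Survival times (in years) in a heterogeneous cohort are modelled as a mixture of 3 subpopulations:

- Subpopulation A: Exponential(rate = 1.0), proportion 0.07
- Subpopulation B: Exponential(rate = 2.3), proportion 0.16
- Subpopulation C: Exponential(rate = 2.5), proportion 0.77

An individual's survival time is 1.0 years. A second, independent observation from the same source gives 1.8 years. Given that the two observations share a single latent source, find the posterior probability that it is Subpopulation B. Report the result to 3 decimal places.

0.135

Apply Bayes' rule: the posterior for each component is proportional to its prior times its likelihood at x.
Since both observations come from the same component, the likelihood for component k is f_k(x₁)·f_k(x₂).
  p_A = [1.0·e^(−1.0·1.0) = 1.0·e^(−1.0000) = 0.367879] × [0.165299] = 0.0608101
  p_B = [2.3·e^(−2.3·1.0) = 2.3·e^(−2.3000) = 0.230595] × [0.0366226] = 0.00844499
  p_C = [2.5·e^(−2.5·1.0) = 2.5·e^(−2.5000) = 0.205212] × [0.0277725] = 0.00569926
Multiply by the mixture weights:
  π_A·p_A = 0.07 × 0.0608101 = 0.0042567
  π_B·p_B = 0.16 × 0.00844499 = 0.0013512
  π_C·p_C = 0.77 × 0.00569926 = 0.00438843
Evidence: 0.0042567 + 0.0013512 + 0.00438843 = 0.00999633
So the posterior for Subpopulation B is 0.0013512 / 0.00999633 ≈ 0.135.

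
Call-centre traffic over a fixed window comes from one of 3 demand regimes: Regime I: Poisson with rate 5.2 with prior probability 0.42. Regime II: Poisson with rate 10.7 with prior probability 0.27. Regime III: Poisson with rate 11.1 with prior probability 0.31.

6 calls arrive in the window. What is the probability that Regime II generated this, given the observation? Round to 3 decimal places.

0.143

Posterior ∝ prior × likelihood, so P(k | x) ∝ P(Z=k) f_k(x); normalise over all components.
Evaluate each component's likelihood at the observed value:
  L_I = e^(−5.2)·5.2^6/6! = 0.15148
  L_II = e^(−10.7)·10.7^6/6! = 0.0469915
  L_III = e^(−11.1)·11.1^6/6! = 0.0392588
Prior × likelihood for each component:
  P(Z=I)·L_I = 0.42 × 0.15148 = 0.0636217
  P(Z=II)·L_II = 0.27 × 0.0469915 = 0.0126877
  P(Z=III)·L_III = 0.31 × 0.0392588 = 0.0121702
Evidence: 0.0636217 + 0.0126877 + 0.0121702 = 0.0884797
So the posterior for Regime II is 0.0126877 / 0.0884797 ≈ 0.143.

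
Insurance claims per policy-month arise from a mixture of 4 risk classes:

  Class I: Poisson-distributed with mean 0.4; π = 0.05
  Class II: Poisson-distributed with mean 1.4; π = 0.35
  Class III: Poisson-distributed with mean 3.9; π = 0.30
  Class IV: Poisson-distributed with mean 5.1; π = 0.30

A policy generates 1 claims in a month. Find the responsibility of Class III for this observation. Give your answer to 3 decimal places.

0.142

Apply Bayes' rule: the posterior for each component is proportional to its prior times its likelihood at x.
Evaluate each component's likelihood at the observed value:
  L_I = 0.268128
  L_II = 0.345236
  L_III = 0.0789435
  L_IV = 0.0310934
Unnormalised posteriors:
  P(Z=I)·L_I = 0.05 × 0.268128 = 0.0134064
  P(Z=II)·L_II = 0.35 × 0.345236 = 0.120833
  P(Z=III)·L_III = 0.30 × 0.0789435 = 0.023683
  P(Z=IV)·L_IV = 0.30 × 0.0310934 = 0.00932802
Denominator: 0.0134064 + 0.120833 + 0.023683 + 0.00932802 = 0.16725
Responsibility of Class III: 0.023683 / 0.16725 ≈ 0.142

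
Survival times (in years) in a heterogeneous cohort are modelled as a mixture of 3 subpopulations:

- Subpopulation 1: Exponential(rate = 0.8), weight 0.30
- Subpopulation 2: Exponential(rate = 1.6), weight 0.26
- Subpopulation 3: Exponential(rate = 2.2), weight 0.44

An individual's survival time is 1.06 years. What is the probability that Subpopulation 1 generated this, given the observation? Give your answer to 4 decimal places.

Posterior ∝ prior × likelihood, so P(k | x) ∝ P(Z=k) f_k(x); normalise over all components.
Evaluate each component's likelihood at the observed value:
  f_1 = 0.8·e^(−0.8·1.06) = 0.8·e^(−0.8480) = 0.342616
  f_2 = 1.6·e^(−1.6·1.06) = 1.6·e^(−1.6960) = 0.293465
  f_3 = 2.2·e^(−2.2·1.06) = 2.2·e^(−2.3320) = 0.213623
Weight by the priors:
  P(Z=1)·f_1 = 0.30 × 0.342616 = 0.102785
  P(Z=2)·f_2 = 0.26 × 0.293465 = 0.0763009
  P(Z=3)·f_3 = 0.44 × 0.213623 = 0.0939941
Denominator: 0.102785 + 0.0763009 + 0.0939941 = 0.27308
Responsibility of Subpopulation 1: 0.102785 / 0.27308 ≈ 0.3764

0.3764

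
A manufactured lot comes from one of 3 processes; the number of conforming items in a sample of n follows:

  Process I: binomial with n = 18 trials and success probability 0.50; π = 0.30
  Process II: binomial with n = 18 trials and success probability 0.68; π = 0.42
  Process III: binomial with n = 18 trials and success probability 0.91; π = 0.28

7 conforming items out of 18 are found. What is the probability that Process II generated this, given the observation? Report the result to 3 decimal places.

Apply Bayes' rule: the posterior for each component is proportional to its prior times its likelihood at x.
Binomial probabilities:
  p_I = C(18,7)·0.50^7·0.50^11 = 31824·0.0078125·0.000488281 = 0.121399
  p_II = C(18,7)·0.68^7·0.32^11 = 31824·0.0672299·3.60288e-06 = 0.00770845
  p_III = C(18,7)·0.91^7·0.09^11 = 31824·0.516761·3.13811e-12 = 5.16074e-08
Prior × likelihood for each component:
  P(Z=I)·p_I = 0.30 × 0.121399 = 0.0364197
  P(Z=II)·p_II = 0.42 × 0.00770845 = 0.00323755
  P(Z=III)·p_III = 0.28 × 5.16074e-08 = 1.44501e-08
Denominator: 0.0364197 + 0.00323755 + 1.44501e-08 = 0.0396572
Responsibility of Process II: 0.00323755 / 0.0396572 ≈ 0.082

0.082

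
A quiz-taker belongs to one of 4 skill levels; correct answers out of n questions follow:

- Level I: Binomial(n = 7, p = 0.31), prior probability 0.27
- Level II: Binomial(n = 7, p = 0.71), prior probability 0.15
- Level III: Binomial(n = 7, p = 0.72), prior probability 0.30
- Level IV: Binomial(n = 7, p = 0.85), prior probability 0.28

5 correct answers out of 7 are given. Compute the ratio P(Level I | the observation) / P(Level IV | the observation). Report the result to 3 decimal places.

0.132

Posterior odds = (w_i f_i(x)) / (w_j f_j(x)); the normalising sum cancels.
Component likelihoods at x = 5 correct answers out of 7:
  p_I = C(7,5)·0.31^5·0.69^2 = 21·0.00286292·0.4761 = 0.0286237
  p_II = C(7,5)·0.71^5·0.29^2 = 21·0.180423·0.0841 = 0.318645
  p_III = C(7,5)·0.72^5·0.28^2 = 21·0.193492·0.0784 = 0.318565
  p_IV = C(7,5)·0.85^5·0.15^2 = 21·0.443705·0.0225 = 0.209651
Odds = (0.27/0.28) × (0.0286237/0.209651) = 0.964286 × 0.13653 ≈ 0.132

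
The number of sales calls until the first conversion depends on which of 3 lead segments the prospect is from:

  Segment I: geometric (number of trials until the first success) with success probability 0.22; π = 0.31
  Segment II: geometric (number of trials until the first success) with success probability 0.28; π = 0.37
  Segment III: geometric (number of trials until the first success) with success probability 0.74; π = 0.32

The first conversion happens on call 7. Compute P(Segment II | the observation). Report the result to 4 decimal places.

Apply Bayes' rule: the posterior for each component is proportional to its prior times its likelihood at x.
Evaluate each component's likelihood at the observed value:
  f_I = 0.22·(1−0.22)^6 = 0.22·0.2252 = 0.0495439
  f_II = 0.28·(1−0.28)^6 = 0.28·0.139314 = 0.0390079
  f_III = 0.74·(1−0.74)^6 = 0.74·0.000308916 = 0.000228598
Multiply by the mixture weights:
  π_I·f_I = 0.31 × 0.0495439 = 0.0153586
  π_II·f_II = 0.37 × 0.0390079 = 0.0144329
  π_III·f_III = 0.32 × 0.000228598 = 7.31513e-05
Marginal: 0.0153586 + 0.0144329 + 7.31513e-05 = 0.0298647
P(Segment II | 7) = 0.0144329 / 0.0298647 ≈ 0.4833

0.4833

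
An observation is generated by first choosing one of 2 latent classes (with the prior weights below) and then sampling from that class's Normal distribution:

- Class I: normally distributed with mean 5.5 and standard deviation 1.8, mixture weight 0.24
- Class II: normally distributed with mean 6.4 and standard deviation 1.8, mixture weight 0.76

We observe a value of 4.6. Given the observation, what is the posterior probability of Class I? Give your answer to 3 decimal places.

0.315

By Bayes' theorem, P(k | x) = P(Z=k) f_k(x) / Σ_j P(Z=j) f_j(x).
Component likelihoods at x = 4.6:
  p_I = 0.195592
  p_II = 0.134428
Weight by the priors:
  P(Z=I)·p_I = 0.24 × 0.195592 = 0.046942
  P(Z=II)·p_II = 0.76 × 0.134428 = 0.102165
Sum: 0.046942 + 0.102165 = 0.149107
Responsibility of Class I: 0.046942 / 0.149107 ≈ 0.315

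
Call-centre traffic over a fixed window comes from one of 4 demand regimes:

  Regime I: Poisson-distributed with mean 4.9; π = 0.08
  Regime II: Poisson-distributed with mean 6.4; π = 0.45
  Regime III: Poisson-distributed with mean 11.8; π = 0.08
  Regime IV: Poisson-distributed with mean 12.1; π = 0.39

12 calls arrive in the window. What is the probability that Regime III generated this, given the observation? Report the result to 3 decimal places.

By Bayes' theorem, P(k | x) = π_k f_k(x) / Σ_j π_j f_j(x).
Poisson probabilities:
  f_I = 0.00297833
  f_II = 0.0163809
  f_III = 0.114175
  f_IV = 0.114321
Unnormalised posteriors:
  π_I·f_I = 0.08 × 0.00297833 = 0.000238267
  π_II·f_II = 0.45 × 0.0163809 = 0.00737141
  π_III·f_III = 0.08 × 0.114175 = 0.00913403
  π_IV·f_IV = 0.39 × 0.114321 = 0.044585
Evidence: 0.000238267 + 0.00737141 + 0.00913403 + 0.044585 = 0.0613287
So the posterior for Regime III is 0.00913403 / 0.0613287 ≈ 0.149.

0.149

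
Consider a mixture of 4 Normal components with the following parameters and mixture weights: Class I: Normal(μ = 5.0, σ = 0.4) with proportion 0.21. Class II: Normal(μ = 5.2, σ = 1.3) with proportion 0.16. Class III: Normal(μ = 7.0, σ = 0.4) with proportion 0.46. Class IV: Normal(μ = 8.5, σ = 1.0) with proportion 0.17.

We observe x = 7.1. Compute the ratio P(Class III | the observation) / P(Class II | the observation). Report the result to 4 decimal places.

26.3510

Only the two components matter; the odds are (π_i f_i(x)) / (π_j f_j(x)).
Evaluate each component's likelihood at the observed value:
  f_I = 1.03212e-06
  f_II = 0.105468
  f_III = 0.96667
  f_IV = 0.149727
0.444668 / 0.0168748 ≈ 26.3510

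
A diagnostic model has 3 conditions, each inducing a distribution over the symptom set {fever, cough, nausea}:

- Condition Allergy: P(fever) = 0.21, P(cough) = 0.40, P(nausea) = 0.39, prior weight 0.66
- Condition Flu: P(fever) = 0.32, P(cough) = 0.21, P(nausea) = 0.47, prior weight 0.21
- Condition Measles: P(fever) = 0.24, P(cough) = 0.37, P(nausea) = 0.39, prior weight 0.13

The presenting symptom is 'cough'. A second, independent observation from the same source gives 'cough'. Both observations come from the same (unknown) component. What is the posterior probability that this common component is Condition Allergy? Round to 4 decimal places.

0.7960

By Bayes' theorem, P(k | x) = π_k f_k(x) / Σ_j π_j f_j(x).
Since both observations come from the same component, the likelihood for component k is f_k(x₁)·f_k(x₂).
  p_Allergy = [0.4] × [0.4] = 0.16
  p_Flu = [0.21] × [0.21] = 0.0441
  p_Measles = [0.37] × [0.37] = 0.1369
Multiply by the mixture weights:
  π_Allergy·p_Allergy = 0.66 × 0.16 = 0.1056
  π_Flu·p_Flu = 0.21 × 0.0441 = 0.009261
  π_Measles·p_Measles = 0.13 × 0.1369 = 0.017797
Denominator: 0.1056 + 0.009261 + 0.017797 = 0.132658
Responsibility of Condition Allergy: 0.1056 / 0.132658 ≈ 0.7960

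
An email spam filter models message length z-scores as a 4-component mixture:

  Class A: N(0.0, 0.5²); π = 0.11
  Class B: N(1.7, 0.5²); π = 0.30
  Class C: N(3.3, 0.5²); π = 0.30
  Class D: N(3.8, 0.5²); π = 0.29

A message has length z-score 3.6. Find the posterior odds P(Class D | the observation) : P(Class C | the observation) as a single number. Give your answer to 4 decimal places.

Posterior odds = (P(Z=i) f_i(x)) / (P(Z=j) f_j(x)); the normalising sum cancels.
Normal densities:
  L_A = (1/(0.5·√(2π)))·exp(−(3.6−0.0)²/(2·0.5²)) = 0.797885·exp(-25.92000) = 4.41598e-12
  L_B = (1/(0.5·√(2π)))·exp(−(3.6−1.7)²/(2·0.5²)) = 0.797885·exp(-7.22000) = 0.000583894
  L_C = (1/(0.5·√(2π)))·exp(−(3.6−3.3)²/(2·0.5²)) = 0.797885·exp(-0.18000) = 0.666449
  L_D = (1/(0.5·√(2π)))·exp(−(3.6−3.8)²/(2·0.5²)) = 0.797885·exp(-0.08000) = 0.73654
Odds = (0.29/0.30) × (0.73654/0.666449) = 0.966667 × 1.10517 ≈ 1.0683

1.0683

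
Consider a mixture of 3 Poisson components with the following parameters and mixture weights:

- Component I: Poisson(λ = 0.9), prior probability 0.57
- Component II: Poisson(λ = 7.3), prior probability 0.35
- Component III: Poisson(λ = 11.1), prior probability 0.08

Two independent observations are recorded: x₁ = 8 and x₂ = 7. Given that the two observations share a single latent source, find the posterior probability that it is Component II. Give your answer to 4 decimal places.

0.9421

The responsibility of component k is P(Z=k) f_k(x) divided by Σ_j P(Z=j) f_j(x).
Since both observations come from the same component, the likelihood for component k is f_k(x₁)·f_k(x₂).
  p_I = [e^(−0.9)·0.9^8/8! = 4.34065e-06] × [3.85835e-05] = 1.67478e-10
  p_II = [e^(−7.3)·7.3^8/8! = 0.135118] × [0.148074] = 0.0200075
  p_III = [e^(−11.1)·11.1^8/8! = 0.0863763] × [0.0622532] = 0.0053772
Prior × likelihood for each component:
  P(Z=I)·p_I = 0.57 × 1.67478e-10 = 9.54622e-11
  P(Z=II)·p_II = 0.35 × 0.0200075 = 0.00700262
  P(Z=III)·p_III = 0.08 × 0.0053772 = 0.000430176
Marginal: 9.54622e-11 + 0.00700262 + 0.000430176 = 0.00743279
Responsibility of Component II: 0.00700262 / 0.00743279 ≈ 0.9421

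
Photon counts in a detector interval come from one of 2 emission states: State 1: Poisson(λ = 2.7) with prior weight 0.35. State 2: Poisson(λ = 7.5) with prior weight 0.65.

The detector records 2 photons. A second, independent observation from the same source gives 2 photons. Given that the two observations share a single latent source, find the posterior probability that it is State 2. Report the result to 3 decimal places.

0.007

The responsibility of component k is P(Z=k) f_k(x) divided by Σ_j P(Z=j) f_j(x).
Since both observations come from the same component, the likelihood for component k is f_k(x₁)·f_k(x₂).
  L_1 = [e^(−2.7)·2.7^2/2! = 0.244964] × [0.244964] = 0.0600074
  L_2 = [e^(−7.5)·7.5^2/2! = 0.0155555] × [0.0155555] = 0.000241974
Multiply by the mixture weights:
  P(Z=1)·L_1 = 0.35 × 0.0600074 = 0.0210026
  P(Z=2)·L_2 = 0.65 × 0.000241974 = 0.000157283
Marginal: 0.0210026 + 0.000157283 = 0.0211599
P(State 2 | x₁,x₂) ≈ 0.007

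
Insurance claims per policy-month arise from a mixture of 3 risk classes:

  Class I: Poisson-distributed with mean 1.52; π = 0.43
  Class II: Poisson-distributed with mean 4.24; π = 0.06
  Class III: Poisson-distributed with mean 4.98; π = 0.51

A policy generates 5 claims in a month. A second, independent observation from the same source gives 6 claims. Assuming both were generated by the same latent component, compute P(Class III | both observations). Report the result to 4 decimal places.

Apply Bayes' rule: the posterior for each component is proportional to its prior times its likelihood at x.
Since both observations come from the same component, the likelihood for component k is f_k(x₁)·f_k(x₂).
  p_I = [e^(−1.52)·1.52^5/5! = 0.014788] × [0.00374629] = 5.54001e-05
  p_II = [e^(−4.24)·4.24^5/5! = 0.164528] × [0.116266] = 0.0191291
  p_III = [e^(−4.98)·4.98^5/5! = 0.17546] × [0.145632] = 0.0255527
Prior × likelihood for each component:
  w_I·p_I = 0.43 × 5.54001e-05 = 2.3822e-05
  w_II·p_II = 0.06 × 0.0191291 = 0.00114774
  w_III·p_III = 0.51 × 0.0255527 = 0.0130319
Normaliser: 2.3822e-05 + 0.00114774 + 0.0130319 = 0.0142034
So the posterior for Class III is 0.0130319 / 0.0142034 ≈ 0.9175.

0.9175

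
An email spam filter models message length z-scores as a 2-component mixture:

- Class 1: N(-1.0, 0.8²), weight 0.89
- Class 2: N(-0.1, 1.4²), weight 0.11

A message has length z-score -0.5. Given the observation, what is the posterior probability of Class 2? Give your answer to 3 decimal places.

P(component k | x) = π_k·f_k(x) / marginal(x), where marginal(x) = Σ_j π_j·f_j(x).
Component likelihoods at x = -0.5:
  f_1 = (1/(0.8·√(2π)))·exp(−(-0.5−-1.0)²/(2·0.8²)) = 0.498678·exp(-0.19531) = 0.410201
  f_2 = (1/(1.4·√(2π)))·exp(−(-0.5−-0.1)²/(2·1.4²)) = 0.284959·exp(-0.04082) = 0.273562
Weight by the priors:
  π_1·f_1 = 0.89 × 0.410201 = 0.365079
  π_2·f_2 = 0.11 × 0.273562 = 0.0300918
Normaliser: 0.365079 + 0.0300918 = 0.395171
So the posterior for Class 2 is 0.0300918 / 0.395171 ≈ 0.076.

0.076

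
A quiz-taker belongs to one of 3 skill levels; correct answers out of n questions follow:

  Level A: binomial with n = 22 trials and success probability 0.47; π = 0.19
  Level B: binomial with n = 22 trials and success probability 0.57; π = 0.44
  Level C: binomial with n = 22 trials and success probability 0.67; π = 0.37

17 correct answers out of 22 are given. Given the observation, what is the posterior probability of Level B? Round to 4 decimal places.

P(component k | x) = π_k·f_k(x) / marginal(x), where marginal(x) = Σ_j π_j·f_j(x).
Binomial probabilities:
  p_A = C(22,17)·0.47^17·0.53^5 = 26334·2.66479e-06·0.0418195 = 0.00293467
  p_B = C(22,17)·0.57^17·0.43^5 = 26334·7.07738e-05·0.0147008 = 0.0273988
  p_C = C(22,17)·0.67^17·0.33^5 = 26334·0.00110477·0.00391354 = 0.113857
Multiply by the mixture weights:
  π_A·p_A = 0.19 × 0.00293467 = 0.000557588
  π_B·p_B = 0.44 × 0.0273988 = 0.0120555
  π_C·p_C = 0.37 × 0.113857 = 0.0421269
Sum: 0.000557588 + 0.0120555 + 0.0421269 = 0.05474
Responsibility of Level B: 0.0120555 / 0.05474 ≈ 0.2202

0.2202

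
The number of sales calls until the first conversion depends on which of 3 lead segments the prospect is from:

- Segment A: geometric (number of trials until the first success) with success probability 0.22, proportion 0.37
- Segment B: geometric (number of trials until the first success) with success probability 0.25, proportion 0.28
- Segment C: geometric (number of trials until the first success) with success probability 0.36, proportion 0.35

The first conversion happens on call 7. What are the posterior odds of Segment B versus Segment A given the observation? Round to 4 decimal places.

Posterior odds = (π_i f_i(x)) / (π_j f_j(x)); the normalising sum cancels.
Evaluate each component's likelihood at the observed value:
  f_A = 0.22·(1−0.22)^6 = 0.22·0.2252 = 0.0495439
  f_B = 0.25·(1−0.25)^6 = 0.25·0.177979 = 0.0444946
  f_C = 0.36·(1−0.36)^6 = 0.36·0.0687195 = 0.024739
Odds = (0.28/0.37) × (0.0444946/0.0495439) = 0.756757 × 0.898085 ≈ 0.6796

0.6796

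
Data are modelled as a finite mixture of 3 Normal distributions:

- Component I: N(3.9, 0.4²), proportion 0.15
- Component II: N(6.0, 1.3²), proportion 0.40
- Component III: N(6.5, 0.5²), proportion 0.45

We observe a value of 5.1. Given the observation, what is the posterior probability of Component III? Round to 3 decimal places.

0.068

Posterior ∝ prior × likelihood, so P(k | x) ∝ w_k f_k(x); normalise over all components.
Evaluate each component's likelihood at the observed value:
  f_I = (1/(0.4·√(2π)))·exp(−(5.1−3.9)²/(2·0.4²)) = 0.997356·exp(-4.50000) = 0.0110796
  f_II = (1/(1.3·√(2π)))·exp(−(5.1−6.0)²/(2·1.3²)) = 0.306879·exp(-0.23964) = 0.241485
  f_III = (1/(0.5·√(2π)))·exp(−(5.1−6.5)²/(2·0.5²)) = 0.797885·exp(-3.92000) = 0.0158309
Unnormalised posteriors:
  w_I·f_I = 0.15 × 0.0110796 = 0.00166194
  w_II·f_II = 0.40 × 0.241485 = 0.096594
  w_III·f_III = 0.45 × 0.0158309 = 0.00712391
Marginal: 0.00166194 + 0.096594 + 0.00712391 = 0.10538
So the posterior for Component III is 0.00712391 / 0.10538 ≈ 0.068.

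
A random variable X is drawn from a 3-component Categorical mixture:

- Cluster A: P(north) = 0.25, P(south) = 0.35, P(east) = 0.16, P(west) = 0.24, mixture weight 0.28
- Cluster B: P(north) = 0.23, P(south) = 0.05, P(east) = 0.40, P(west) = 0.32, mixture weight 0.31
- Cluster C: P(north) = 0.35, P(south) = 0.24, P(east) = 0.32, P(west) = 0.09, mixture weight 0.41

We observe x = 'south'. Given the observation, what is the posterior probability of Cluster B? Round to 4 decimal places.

0.0731

Posterior ∝ prior × likelihood, so P(k | x) ∝ π_k f_k(x); normalise over all components.
Component likelihoods at x = 'south':
  L_A = P(south | comp) = 0.35
  L_B = P(south | comp) = 0.05
  L_C = P(south | comp) = 0.24
Weight by the priors:
  π_A·L_A = 0.28 × 0.35 = 0.098
  π_B·L_B = 0.31 × 0.05 = 0.0155
  π_C·L_C = 0.41 × 0.24 = 0.0984
Denominator: 0.098 + 0.0155 + 0.0984 = 0.2119
P(Cluster B | x) ≈ 0.0731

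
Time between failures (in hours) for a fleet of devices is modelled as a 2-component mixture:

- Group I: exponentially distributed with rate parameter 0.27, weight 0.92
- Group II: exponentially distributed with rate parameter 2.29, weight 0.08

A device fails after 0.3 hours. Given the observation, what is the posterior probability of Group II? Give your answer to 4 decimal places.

Apply Bayes' rule: the posterior for each component is proportional to its prior times its likelihood at x.
Evaluate each component's likelihood at the observed value:
  p_I = 0.248992
  p_II = 1.15206
Unnormalised posteriors:
  π_I·p_I = 0.92 × 0.248992 = 0.229073
  π_II·p_II = 0.08 × 1.15206 = 0.0921648
Evidence: 0.229073 + 0.0921648 = 0.321238
P(Group II | data) ≈ 0.2869

0.2869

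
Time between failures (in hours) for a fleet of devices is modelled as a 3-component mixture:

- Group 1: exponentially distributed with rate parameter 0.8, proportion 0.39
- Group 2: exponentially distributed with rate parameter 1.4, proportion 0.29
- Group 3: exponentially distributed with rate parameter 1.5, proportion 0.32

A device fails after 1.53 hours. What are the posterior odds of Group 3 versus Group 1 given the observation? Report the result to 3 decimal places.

0.527

Posterior odds = (P(Z=i) f_i(x)) / (P(Z=j) f_j(x)); the normalising sum cancels.
Evaluate each component's likelihood at the observed value:
  p_1 = 0.235241
  p_2 = 0.164388
  p_3 = 0.151142
Posterior odds = (P(Z=3)·p_3) / (P(Z=1)·p_1) = (0.32·0.151142) / (0.39·0.235241) = 0.0483655 / 0.0917441 ≈ 0.527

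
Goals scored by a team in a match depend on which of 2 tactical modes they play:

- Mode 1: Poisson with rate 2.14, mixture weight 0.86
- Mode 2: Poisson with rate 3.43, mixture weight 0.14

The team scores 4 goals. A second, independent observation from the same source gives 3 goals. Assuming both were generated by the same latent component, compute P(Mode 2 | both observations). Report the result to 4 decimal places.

Apply Bayes' rule: the posterior for each component is proportional to its prior times its likelihood at x.
Since both observations come from the same component, the likelihood for component k is f_k(x₁)·f_k(x₂).
  f_1 = [e^(−2.14)·2.14^4/4! = 0.102814] × [0.192176] = 0.0197585
  f_2 = [e^(−3.43)·3.43^4/4! = 0.186782] × [0.217822] = 0.0406852
Multiply by the mixture weights:
  w_1·f_1 = 0.86 × 0.0197585 = 0.0169923
  w_2·f_2 = 0.14 × 0.0406852 = 0.00569592
Marginal: 0.0169923 + 0.00569592 = 0.0226882
So the posterior for Mode 2 is 0.00569592 / 0.0226882 ≈ 0.2511.

0.2511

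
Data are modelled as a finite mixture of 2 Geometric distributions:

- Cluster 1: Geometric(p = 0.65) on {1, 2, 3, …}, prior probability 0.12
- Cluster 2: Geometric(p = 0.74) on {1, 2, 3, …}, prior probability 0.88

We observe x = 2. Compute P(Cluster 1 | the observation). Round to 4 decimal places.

Posterior ∝ prior × likelihood, so P(k | x) ∝ π_k f_k(x); normalise over all components.
Evaluate each component's likelihood at the observed value:
  f_1 = 0.65·(1−0.65)^1 = 0.65·0.35 = 0.2275
  f_2 = 0.74·(1−0.74)^1 = 0.74·0.26 = 0.1924
Unnormalised posteriors:
  π_1·f_1 = 0.12 × 0.2275 = 0.0273
  π_2·f_2 = 0.88 × 0.1924 = 0.169312
Evidence: 0.0273 + 0.169312 = 0.196612
Responsibility of Cluster 1: 0.0273 / 0.196612 ≈ 0.1389

0.1389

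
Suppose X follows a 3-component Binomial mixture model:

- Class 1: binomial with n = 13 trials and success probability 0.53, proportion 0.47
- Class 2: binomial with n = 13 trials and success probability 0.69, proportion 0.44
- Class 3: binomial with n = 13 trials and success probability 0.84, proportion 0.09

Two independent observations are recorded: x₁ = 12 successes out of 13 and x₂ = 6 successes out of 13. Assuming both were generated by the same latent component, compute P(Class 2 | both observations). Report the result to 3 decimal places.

Posterior ∝ prior × likelihood, so P(k | x) ∝ π_k f_k(x); normalise over all components.
Since both observations come from the same component, the likelihood for component k is f_k(x₁)·f_k(x₂).
  f_1 = [C(13,12)·0.53^12·0.47^1 = 13·0.000491259·0.47 = 0.00300159] × [0.192689] = 0.000578375
  f_2 = [C(13,12)·0.69^12·0.31^1 = 13·0.0116463·0.31 = 0.0469347] × [0.0509499] = 0.00239132
  f_3 = [C(13,12)·0.84^12·0.16^1 = 13·0.12341·0.16 = 0.256693] × [0.0016182] = 0.000415382
Multiply by the mixture weights:
  π_1·f_1 = 0.47 × 0.000578375 = 0.000271836
  π_2·f_2 = 0.44 × 0.00239132 = 0.00105218
  π_3·f_3 = 0.09 × 0.000415382 = 3.73844e-05
Normaliser: 0.000271836 + 0.00105218 + 3.73844e-05 = 0.0013614
P(Class 2 | x₁, x₂) ≈ 0.773

0.773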